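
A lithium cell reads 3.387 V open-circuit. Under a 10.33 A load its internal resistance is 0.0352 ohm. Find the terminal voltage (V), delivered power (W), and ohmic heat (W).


Step 1: V_terminal = OCV - I*R = 3.387 - 10.33 * 0.0352 = 3.0234 V
Step 2: P_out = V_terminal * I = 3.0234 * 10.33 = 31.23 W
Step 3: Q = I^2 * R = 10.33^2 * 0.0352 = 3.756 W

V=3.0234 V, P=31.23 W, Q=3.756 W


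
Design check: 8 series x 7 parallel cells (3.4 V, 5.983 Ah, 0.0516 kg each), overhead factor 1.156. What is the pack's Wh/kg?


Step 1: V_pack = 8 * 3.4 = 27.2 V
Step 2: C_pack = 7 * 5.983 = 41.881 Ah
Step 3: E_pack = V_pack * C_pack = 27.2 * 41.881 = 1139.2 Wh
Step 4: m_pack = 8 * 7 * 0.0516 * 1.156 = 3.3404 kg
Step 5: ED = E_pack / m_pack = 1139.2 / 3.3404 = 341.0 Wh/kg

341.0 Wh/kg


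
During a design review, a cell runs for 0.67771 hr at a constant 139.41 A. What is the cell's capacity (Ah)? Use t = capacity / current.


C = I * t = 139.41 * 0.67771 = 94.48 Ah

94.48 Ah


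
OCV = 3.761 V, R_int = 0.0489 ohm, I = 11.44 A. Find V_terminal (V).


IR drop = 11.44 * 0.0489 = 0.55942 V
V = 3.761 - 0.55942 = 3.202 V

3.202 V


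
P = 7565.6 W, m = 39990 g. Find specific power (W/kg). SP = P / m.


Convert: m = 39990 g = 39.99 kg
Specific power = 7565.6 W / 39.99 kg = 189.2 W/kg

189.2 W/kg


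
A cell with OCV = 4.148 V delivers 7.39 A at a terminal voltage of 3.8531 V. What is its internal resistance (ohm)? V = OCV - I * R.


R = (OCV - V) / I = (4.148 - 3.8531) / 7.39 = 0.03991 ohm

0.03991 ohm


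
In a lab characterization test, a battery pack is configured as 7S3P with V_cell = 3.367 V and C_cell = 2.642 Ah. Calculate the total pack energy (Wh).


V_pack = 7 * 3.367 = 23.569 V
C_pack = 3 * 2.642 = 7.926 Ah
E = V_pack * C_pack = 23.569 * 7.926 = 186.8 Wh

186.8 Wh


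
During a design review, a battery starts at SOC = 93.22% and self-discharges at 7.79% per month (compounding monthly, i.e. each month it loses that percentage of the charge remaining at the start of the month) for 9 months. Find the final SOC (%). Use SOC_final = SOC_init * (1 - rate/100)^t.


Monthly retention factor = 1 - 7.79/100 = 0.9221
Over 9 months: factor^9 = 0.48195
SOC_final = 93.22 * 0.48195 = 44.93%

44.93%


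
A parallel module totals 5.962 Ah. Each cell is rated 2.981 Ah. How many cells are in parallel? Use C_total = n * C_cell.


n = C_total / C_cell = 5.962 / 2.981 = 2

2


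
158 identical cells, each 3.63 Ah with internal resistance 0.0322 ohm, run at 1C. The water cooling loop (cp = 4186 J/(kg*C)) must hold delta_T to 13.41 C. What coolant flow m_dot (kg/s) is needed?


Step 1: I = 1 * 3.63 = 3.63 A
Step 2: Q_cell = I^2 * R = 3.63^2 * 0.0322 = 0.4243 W
Step 3: Q_total = 158 * 0.4243 = 67.039 W
Step 4: m_dot = Q_total / (cp * dT) = 67.039 / (4186 * 13.41) = 0.001194 kg/s

0.001194 kg/s


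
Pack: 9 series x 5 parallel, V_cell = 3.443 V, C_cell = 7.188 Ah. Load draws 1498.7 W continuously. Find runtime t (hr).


Step 1: E_pack = Ns * V_cell * Np * C_cell = 9 * 3.443 * 5 * 7.188 = 1113.7 Wh
Step 2: t = E_pack / P = 1113.7 / 1498.7 = 0.7431 hr

0.7431 hr


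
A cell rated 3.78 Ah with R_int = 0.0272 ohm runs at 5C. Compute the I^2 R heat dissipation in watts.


Step 1: I = C_rate * capacity = 5 * 3.78 = 18.9 A
Step 2: Q = I^2 * R = 18.9^2 * 0.0272 = 357.21 * 0.0272 = 9.716 W

9.716 W


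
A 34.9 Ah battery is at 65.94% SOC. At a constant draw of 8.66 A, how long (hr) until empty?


Step 1: remaining = SOC/100 * C_total = 65.94/100 * 34.9 = 23.013 Ah
Step 2: t = remaining / I = 23.013 / 8.66 = 2.657 hr

2.657 hr


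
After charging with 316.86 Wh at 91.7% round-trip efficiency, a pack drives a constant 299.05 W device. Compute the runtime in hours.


Step 1: E_discharge = eta/100 * E_charge = 91.7/100 * 316.86 = 290.56 Wh
Step 2: t = E_discharge / P = 290.56 / 299.05 = 0.9716 hr

0.9716 hr


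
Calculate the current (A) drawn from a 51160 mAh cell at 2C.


Convert: capacity = 51160 mAh = 51.16 Ah
I = C_rate * capacity = 2 * 51.16 = 102.32 A

102.32 A


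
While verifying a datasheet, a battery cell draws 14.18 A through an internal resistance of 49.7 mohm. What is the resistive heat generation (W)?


Convert: R = 49.7 mohm = 0.0497 ohm
Q = I^2 * R = 14.18^2 * 0.0497 = 9.993 W

9.993 W


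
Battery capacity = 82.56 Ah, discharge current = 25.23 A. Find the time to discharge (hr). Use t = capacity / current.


Runtime = 82.56 Ah / 25.23 A = 3.272 hr

3.272 hr


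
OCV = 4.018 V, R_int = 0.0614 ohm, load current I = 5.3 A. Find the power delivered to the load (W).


Step 1: V_terminal = OCV - I*R = 4.018 - 5.3 * 0.0614 = 3.6926 V
Step 2: P_out = V_terminal * I = 3.6926 * 5.3 = 19.57 W

19.57 W


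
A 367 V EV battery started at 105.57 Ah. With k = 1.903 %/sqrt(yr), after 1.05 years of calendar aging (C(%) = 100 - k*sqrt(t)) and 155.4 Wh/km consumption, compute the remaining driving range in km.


Step 1: capacity retention = 100 - 1.903 * sqrt(1.05) = 100 - 1.903 * 1.0247 = 98.05%
Step 2: C_now = 105.57 * 98.05/100 = 103.51 Ah
Step 3: E_pack = V * C_now = 367 * 103.51 = 37988 Wh
Step 4: range = E_pack / consumption = 37988 / 155.4 = 244.5 km

244.5 km


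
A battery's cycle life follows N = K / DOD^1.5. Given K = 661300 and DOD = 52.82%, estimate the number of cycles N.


Step 1: DOD^1.5 = 52.82^1.5 = 383.88
Step 2: N = 661300 / 383.88 = 1723 cycles

1723 cycles


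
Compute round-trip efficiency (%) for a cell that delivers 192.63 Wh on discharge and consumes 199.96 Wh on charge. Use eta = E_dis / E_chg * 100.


eta_e = E_dis / E_chg * 100 = 192.63 / 199.96 * 100 = 96.33%

96.33%


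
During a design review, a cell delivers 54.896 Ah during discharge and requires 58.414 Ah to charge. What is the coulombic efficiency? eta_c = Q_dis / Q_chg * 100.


eta_c = Q_dis / Q_chg * 100 = 54.896 / 58.414 * 100 = 93.98%

93.98%


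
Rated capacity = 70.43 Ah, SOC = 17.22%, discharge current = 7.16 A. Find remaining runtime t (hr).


Step 1: remaining = SOC/100 * C_total = 17.22/100 * 70.43 = 12.128 Ah
Step 2: t = remaining / I = 12.128 / 7.16 = 1.694 hr

1.694 hr


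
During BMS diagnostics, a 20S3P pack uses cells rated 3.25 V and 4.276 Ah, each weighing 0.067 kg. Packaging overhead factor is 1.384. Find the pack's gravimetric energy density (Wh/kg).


Step 1: V_pack = 20 * 3.25 = 65 V
Step 2: C_pack = 3 * 4.276 = 12.828 Ah
Step 3: E_pack = V_pack * C_pack = 65 * 12.828 = 833.82 Wh
Step 4: m_pack = 20 * 3 * 0.067 * 1.384 = 5.5637 kg
Step 5: ED = E_pack / m_pack = 833.82 / 5.5637 = 149.9 Wh/kg

149.9 Wh/kg


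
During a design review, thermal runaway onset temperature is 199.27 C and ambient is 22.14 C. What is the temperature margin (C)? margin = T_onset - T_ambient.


margin = T_onset - T_ambient = 199.27 - 22.14 = 177.13 C

177.13 C


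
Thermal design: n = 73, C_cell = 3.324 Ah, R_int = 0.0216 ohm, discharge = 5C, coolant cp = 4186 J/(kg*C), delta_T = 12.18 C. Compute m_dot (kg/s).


Step 1: I = 5 * 3.324 = 16.62 A
Step 2: Q_cell = I^2 * R = 16.62^2 * 0.0216 = 5.9664 W
Step 3: Q_total = 73 * 5.9664 = 435.55 W
Step 4: m_dot = Q_total / (cp * dT) = 435.55 / (4186 * 12.18) = 0.008543 kg/s

0.008543 kg/s


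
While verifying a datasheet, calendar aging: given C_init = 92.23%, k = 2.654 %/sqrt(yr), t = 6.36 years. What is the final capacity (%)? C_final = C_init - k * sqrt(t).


sqrt(t) = sqrt(6.36) = 2.5219
C_final = 92.23 - 2.654 * 2.5219 = 85.54%

85.54%


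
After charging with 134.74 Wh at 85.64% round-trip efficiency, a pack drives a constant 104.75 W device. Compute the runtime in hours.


Step 1: E_discharge = eta/100 * E_charge = 85.64/100 * 134.74 = 115.39 Wh
Step 2: t = E_discharge / P = 115.39 / 104.75 = 1.102 hr

1.102 hr


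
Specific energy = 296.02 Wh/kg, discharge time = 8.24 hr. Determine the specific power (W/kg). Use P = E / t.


Specific power = 296.02 Wh/kg / 8.24 hr = 35.92 W/kg

35.92 W/kg


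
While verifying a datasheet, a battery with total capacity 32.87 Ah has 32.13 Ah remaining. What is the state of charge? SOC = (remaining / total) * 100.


SOC% = 32.13 / 32.87 * 100 = 97.75%

97.75%


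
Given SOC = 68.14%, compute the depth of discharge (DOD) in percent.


DOD = 100 - SOC = 100 - 68.14 = 31.86%

31.86%


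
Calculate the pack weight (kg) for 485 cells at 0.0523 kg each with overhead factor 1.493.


m_pack = n * m_cell * overhead = 485 * 0.0523 * 1.493 = 37.87 kg

37.87 kg


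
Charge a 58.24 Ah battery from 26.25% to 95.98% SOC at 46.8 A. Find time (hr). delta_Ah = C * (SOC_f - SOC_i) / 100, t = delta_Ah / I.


delta_Ah = 58.24 * (95.98 - 26.25) / 100 = 40.611 Ah
t = delta_Ah / I = 40.611 / 46.8 = 0.8678 hr

0.8678 hr


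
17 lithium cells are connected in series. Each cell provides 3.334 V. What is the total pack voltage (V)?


Series voltages add: 17 * 3.334 V = 56.678 V

56.678 V


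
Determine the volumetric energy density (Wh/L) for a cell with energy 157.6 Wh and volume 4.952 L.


Volumetric ED = 157.6 Wh / 4.952 L = 31.83 Wh/L

31.83 Wh/L


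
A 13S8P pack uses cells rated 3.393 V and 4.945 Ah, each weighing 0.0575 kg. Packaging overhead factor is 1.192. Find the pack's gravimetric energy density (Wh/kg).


Step 1: V_pack = 13 * 3.393 = 44.109 V
Step 2: C_pack = 8 * 4.945 = 39.56 Ah
Step 3: E_pack = V_pack * C_pack = 44.109 * 39.56 = 1745 Wh
Step 4: m_pack = 13 * 8 * 0.0575 * 1.192 = 7.1282 kg
Step 5: ED = E_pack / m_pack = 1745 / 7.1282 = 244.8 Wh/kg

244.8 Wh/kg


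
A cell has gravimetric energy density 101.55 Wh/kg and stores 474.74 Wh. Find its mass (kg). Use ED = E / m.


m = E / ED = 474.74 / 101.55 = 4.675 kg

4.675 kg


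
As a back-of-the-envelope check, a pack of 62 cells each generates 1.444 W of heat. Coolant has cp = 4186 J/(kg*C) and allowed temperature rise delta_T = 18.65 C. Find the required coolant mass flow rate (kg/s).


Q_total = 62 * 1.444 = 89.528 W
m_dot = Q_total / (cp * dT) = 89.528 / (4186 * 18.65) = 0.001147 kg/s

0.001147 kg/s


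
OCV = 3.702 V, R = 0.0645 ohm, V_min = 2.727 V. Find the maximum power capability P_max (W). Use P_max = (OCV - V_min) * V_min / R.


dV = OCV - V_min = 0.975 V (so I_max = dV / R)
P_max = dV * V_min / R = 0.975 * 2.727 / 0.0645 = 41.22 W

41.22 W


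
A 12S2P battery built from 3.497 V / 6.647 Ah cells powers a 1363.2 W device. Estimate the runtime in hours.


Step 1: E_pack = Ns * V_cell * Np * C_cell = 12 * 3.497 * 2 * 6.647 = 557.87 Wh
Step 2: t = E_pack / P = 557.87 / 1363.2 = 0.4092 hr

0.4092 hr


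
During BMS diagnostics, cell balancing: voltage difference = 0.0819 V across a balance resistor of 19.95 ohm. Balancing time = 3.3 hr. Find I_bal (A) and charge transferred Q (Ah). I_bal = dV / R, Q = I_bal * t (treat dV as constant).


First, Ohm's law: I_bal = 0.0819 V / 19.95 ohm = 0.0041053 A
Then Q = I * t = 0.0041053 A * 3.3 hr = 0.01355 Ah

I=0.0041053 A, Q=0.01355 Ah


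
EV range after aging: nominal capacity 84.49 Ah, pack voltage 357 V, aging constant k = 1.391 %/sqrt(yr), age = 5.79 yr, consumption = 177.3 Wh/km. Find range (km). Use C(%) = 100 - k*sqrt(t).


Step 1: capacity retention = 100 - 1.391 * sqrt(5.79) = 100 - 1.391 * 2.4062 = 96.653%
Step 2: C_now = 84.49 * 96.653/100 = 81.662 Ah
Step 3: E_pack = V * C_now = 357 * 81.662 = 29153 Wh
Step 4: range = E_pack / consumption = 29153 / 177.3 = 164.4 km

164.4 km


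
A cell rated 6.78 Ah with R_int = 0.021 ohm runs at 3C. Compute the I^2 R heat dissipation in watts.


Step 1: I = C_rate * capacity = 3 * 6.78 = 20.34 A
Step 2: Q = I^2 * R = 20.34^2 * 0.021 = 413.72 * 0.021 = 8.688 W

8.688 W


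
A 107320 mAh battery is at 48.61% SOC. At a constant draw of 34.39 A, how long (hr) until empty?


Convert: C_total = 107320 mAh = 107.32 Ah
Step 1: remaining = SOC/100 * C_total = 48.61/100 * 107.32 = 52.168 Ah
Step 2: t = remaining / I = 52.168 / 34.39 = 1.517 hr

1.517 hr


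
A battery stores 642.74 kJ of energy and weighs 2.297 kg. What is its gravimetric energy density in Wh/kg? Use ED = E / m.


Convert: E = 642.74 kJ = 178.54 Wh
ED = E / m = 178.54 / 2.297 = 77.73 Wh/kg

77.73 Wh/kg


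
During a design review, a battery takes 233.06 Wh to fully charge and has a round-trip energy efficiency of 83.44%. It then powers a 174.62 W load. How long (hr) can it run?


Step 1: E_discharge = eta/100 * E_charge = 83.44/100 * 233.06 = 194.47 Wh
Step 2: t = E_discharge / P = 194.47 / 174.62 = 1.114 hr

1.114 hr


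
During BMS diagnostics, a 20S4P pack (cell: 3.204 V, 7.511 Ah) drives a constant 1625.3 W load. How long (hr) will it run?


Step 1: E_pack = Ns * V_cell * Np * C_cell = 20 * 3.204 * 4 * 7.511 = 1925.2 Wh
Step 2: t = E_pack / P = 1925.2 / 1625.3 = 1.185 hr

1.185 hr


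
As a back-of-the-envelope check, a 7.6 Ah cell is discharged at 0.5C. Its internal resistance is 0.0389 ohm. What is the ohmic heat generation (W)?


Step 1: I = C_rate * capacity = 0.5 * 7.6 = 3.8 A
Step 2: Q = I^2 * R = 3.8^2 * 0.0389 = 14.44 * 0.0389 = 0.5617 W

0.5617 W


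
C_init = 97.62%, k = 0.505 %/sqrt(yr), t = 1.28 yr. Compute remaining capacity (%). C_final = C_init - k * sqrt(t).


sqrt(t) = sqrt(1.28) = 1.1314
C_final = 97.62 - 0.505 * 1.1314 = 97.05%

97.05%


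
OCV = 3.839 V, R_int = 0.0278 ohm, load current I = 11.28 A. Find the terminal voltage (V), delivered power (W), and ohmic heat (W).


Step 1: V_terminal = OCV - I*R = 3.839 - 11.28 * 0.0278 = 3.5254 V
Step 2: P_out = V_terminal * I = 3.5254 * 11.28 = 39.77 W
Step 3: Q = I^2 * R = 11.28^2 * 0.0278 = 3.537 W

V=3.5254 V, P=39.77 W, Q=3.537 W


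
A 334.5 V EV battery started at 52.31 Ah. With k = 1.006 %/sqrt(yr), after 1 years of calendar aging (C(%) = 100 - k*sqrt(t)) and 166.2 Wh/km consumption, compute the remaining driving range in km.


Step 1: capacity retention = 100 - 1.006 * sqrt(1) = 100 - 1.006 * 1 = 98.994%
Step 2: C_now = 52.31 * 98.994/100 = 51.784 Ah
Step 3: E_pack = V * C_now = 334.5 * 51.784 = 17322 Wh
Step 4: range = E_pack / consumption = 17322 / 166.2 = 104.2 km

104.2 km


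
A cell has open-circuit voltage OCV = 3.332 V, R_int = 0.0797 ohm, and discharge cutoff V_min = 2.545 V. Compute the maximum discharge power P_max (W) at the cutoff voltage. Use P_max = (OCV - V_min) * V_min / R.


dV = OCV - V_min = 0.787 V (so I_max = dV / R)
P_max = dV * V_min / R = 0.787 * 2.545 / 0.0797 = 25.13 W

25.13 W


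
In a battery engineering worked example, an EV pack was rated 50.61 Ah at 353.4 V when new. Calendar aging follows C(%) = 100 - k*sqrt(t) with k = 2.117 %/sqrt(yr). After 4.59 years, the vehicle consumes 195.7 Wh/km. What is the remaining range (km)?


Step 1: capacity retention = 100 - 2.117 * sqrt(4.59) = 100 - 2.117 * 2.1424 = 95.465%
Step 2: C_now = 50.61 * 95.465/100 = 48.315 Ah
Step 3: E_pack = V * C_now = 353.4 * 48.315 = 17075 Wh
Step 4: range = E_pack / consumption = 17075 / 195.7 = 87.25 km

87.25 km


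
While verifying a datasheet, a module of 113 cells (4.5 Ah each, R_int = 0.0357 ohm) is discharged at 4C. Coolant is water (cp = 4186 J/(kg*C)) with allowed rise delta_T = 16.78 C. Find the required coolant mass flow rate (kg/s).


Step 1: I = 4 * 4.5 = 18 A
Step 2: Q_cell = I^2 * R = 18^2 * 0.0357 = 11.567 W
Step 3: Q_total = 113 * 11.567 = 1307.1 W
Step 4: m_dot = Q_total / (cp * dT) = 1307.1 / (4186 * 16.78) = 0.01861 kg/s

0.01861 kg/s


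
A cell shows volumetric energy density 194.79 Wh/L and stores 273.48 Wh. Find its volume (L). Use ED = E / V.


V = E / ED = 273.48 / 194.79 = 1.404 L

1.404 L


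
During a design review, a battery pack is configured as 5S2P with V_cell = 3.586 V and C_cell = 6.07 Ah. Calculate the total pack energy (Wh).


E = Ns * Vcell * Np * Ccell = 5 * 3.586 * 2 * 6.07 = 217.7 Wh

217.7 Wh


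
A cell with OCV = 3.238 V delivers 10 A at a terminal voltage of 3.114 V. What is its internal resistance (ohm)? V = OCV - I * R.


R = (OCV - V) / I = (3.238 - 3.114) / 10 = 0.01240 ohm

0.01240 ohm


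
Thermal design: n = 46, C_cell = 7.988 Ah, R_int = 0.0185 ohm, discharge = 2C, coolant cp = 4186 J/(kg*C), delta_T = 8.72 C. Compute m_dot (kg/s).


Step 1: I = 2 * 7.988 = 15.976 A
Step 2: Q_cell = I^2 * R = 15.976^2 * 0.0185 = 4.7218 W
Step 3: Q_total = 46 * 4.7218 = 217.2 W
Step 4: m_dot = Q_total / (cp * dT) = 217.2 / (4186 * 8.72) = 0.005950 kg/s

0.005950 kg/s


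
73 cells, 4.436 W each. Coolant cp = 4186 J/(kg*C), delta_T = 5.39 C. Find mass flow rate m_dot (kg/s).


Q_total = 73 * 4.436 = 323.83 W
m_dot = Q_total / (cp * dT) = 323.83 / (4186 * 5.39) = 0.01435 kg/s

0.01435 kg/s


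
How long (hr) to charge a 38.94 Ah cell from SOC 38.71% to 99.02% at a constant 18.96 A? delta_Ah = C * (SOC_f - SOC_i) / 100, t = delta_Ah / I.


delta_Ah = 38.94 * (99.02 - 38.71) / 100 = 23.485 Ah
t = delta_Ah / I = 23.485 / 18.96 = 1.239 hr

1.239 hr


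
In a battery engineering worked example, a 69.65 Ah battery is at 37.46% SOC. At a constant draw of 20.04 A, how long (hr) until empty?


Step 1: remaining = SOC/100 * C_total = 37.46/100 * 69.65 = 26.091 Ah
Step 2: t = remaining / I = 26.091 / 20.04 = 1.302 hr

1.302 hr


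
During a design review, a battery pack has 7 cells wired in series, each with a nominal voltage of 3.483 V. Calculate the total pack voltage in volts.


With 7 cells in series at 3.483 V each, V_pack = 24.381 V

24.381 V


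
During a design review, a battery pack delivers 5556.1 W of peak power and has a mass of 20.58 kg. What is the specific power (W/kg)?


SP = P / m = 5556.1 / 20.58 = 270.0 W/kg

270.0 W/kg


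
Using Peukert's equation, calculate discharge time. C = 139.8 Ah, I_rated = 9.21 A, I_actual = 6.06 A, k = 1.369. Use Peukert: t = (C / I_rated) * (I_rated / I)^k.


t_rated = C / I_rated = 139.8 / 9.21 = 15.179 hr
(I_rated/I)^k = (1.5198)^1.369 = 1.7736
t = t_rated * (I_rated/I)^k = 15.179 * 1.7736 = 26.92 hr

26.92 hr


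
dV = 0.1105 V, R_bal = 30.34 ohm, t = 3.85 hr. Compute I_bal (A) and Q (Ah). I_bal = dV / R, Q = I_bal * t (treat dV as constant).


First, Ohm's law: I_bal = 0.1105 V / 30.34 ohm = 0.0036421 A
Then Q = I * t = 0.0036421 A * 3.85 hr = 0.01402 Ah

I=0.0036421 A, Q=0.01402 Ah


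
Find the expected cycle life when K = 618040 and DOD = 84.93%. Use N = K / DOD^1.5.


Step 1: DOD^1.5 = 84.93^1.5 = 782.69
Step 2: N = 618040 / 782.69 = 789.6 cycles

789.6 cycles


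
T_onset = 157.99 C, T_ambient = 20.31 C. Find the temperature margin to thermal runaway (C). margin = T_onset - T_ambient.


margin = T_onset - T_ambient = 157.99 - 20.31 = 137.68 C

137.68 C


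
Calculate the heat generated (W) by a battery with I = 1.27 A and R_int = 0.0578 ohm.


Q = I^2 * R = 1.27^2 * 0.0578 = 0.09323 W

0.09323 W


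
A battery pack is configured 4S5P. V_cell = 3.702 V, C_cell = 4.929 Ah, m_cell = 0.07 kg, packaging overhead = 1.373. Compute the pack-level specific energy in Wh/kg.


Step 1: V_pack = 4 * 3.702 = 14.808 V
Step 2: C_pack = 5 * 4.929 = 24.645 Ah
Step 3: E_pack = V_pack * C_pack = 14.808 * 24.645 = 364.94 Wh
Step 4: m_pack = 4 * 5 * 0.07 * 1.373 = 1.9222 kg
Step 5: ED = E_pack / m_pack = 364.94 / 1.9222 = 189.9 Wh/kg

189.9 Wh/kg


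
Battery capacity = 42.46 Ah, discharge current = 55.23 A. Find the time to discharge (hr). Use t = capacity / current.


Runtime = 42.46 Ah / 55.23 A = 0.7688 hr

0.7688 hr


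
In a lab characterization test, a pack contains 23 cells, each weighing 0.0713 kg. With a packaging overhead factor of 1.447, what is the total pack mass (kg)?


Cell mass sum = 23 * 0.0713 = 1.6399 kg
With overhead 1.447: m_pack = 1.6399 * 1.447 = 2.373 kg

2.373 kg


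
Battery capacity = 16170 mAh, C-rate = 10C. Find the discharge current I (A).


Convert: capacity = 16170 mAh = 16.17 Ah
I = C_rate * capacity = 10 * 16.17 = 161.7 A

161.7 A


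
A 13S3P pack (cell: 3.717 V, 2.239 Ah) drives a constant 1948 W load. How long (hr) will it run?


Step 1: E_pack = Ns * V_cell * Np * C_cell = 13 * 3.717 * 3 * 2.239 = 324.57 Wh
Step 2: t = E_pack / P = 324.57 / 1948 = 0.1666 hr

0.1666 hr


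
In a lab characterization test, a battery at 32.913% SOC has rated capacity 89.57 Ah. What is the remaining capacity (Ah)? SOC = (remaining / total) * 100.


remaining = SOC / 100 * total = 32.913 / 100 * 89.57 = 29.48 Ah

29.48 Ah


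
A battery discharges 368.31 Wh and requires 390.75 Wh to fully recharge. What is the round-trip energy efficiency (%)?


Round-trip efficiency = 368.31/390.75 * 100% = 94.26%

94.26%


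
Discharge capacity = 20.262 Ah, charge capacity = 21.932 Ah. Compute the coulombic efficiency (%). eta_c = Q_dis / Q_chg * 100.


eta_c = Q_dis / Q_chg * 100 = 20.262 / 21.932 * 100 = 92.39%

92.39%


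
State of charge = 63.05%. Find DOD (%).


Complement of SOC: DOD = 100% - 63.05% = 36.95%

36.95%


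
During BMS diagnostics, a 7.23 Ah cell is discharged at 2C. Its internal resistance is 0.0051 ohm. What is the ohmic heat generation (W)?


Step 1: I = C_rate * capacity = 2 * 7.23 = 14.46 A
Step 2: Q = I^2 * R = 14.46^2 * 0.0051 = 209.09 * 0.0051 = 1.066 W

1.066 W


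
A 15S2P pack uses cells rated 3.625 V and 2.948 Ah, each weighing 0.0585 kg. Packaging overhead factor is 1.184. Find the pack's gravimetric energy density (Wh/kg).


Step 1: V_pack = 15 * 3.625 = 54.375 V
Step 2: C_pack = 2 * 2.948 = 5.896 Ah
Step 3: E_pack = V_pack * C_pack = 54.375 * 5.896 = 320.6 Wh
Step 4: m_pack = 15 * 2 * 0.0585 * 1.184 = 2.0779 kg
Step 5: ED = E_pack / m_pack = 320.6 / 2.0779 = 154.3 Wh/kg

154.3 Wh/kg


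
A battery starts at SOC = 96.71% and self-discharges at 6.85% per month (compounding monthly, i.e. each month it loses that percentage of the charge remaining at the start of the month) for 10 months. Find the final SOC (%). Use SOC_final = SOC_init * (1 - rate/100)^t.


Monthly retention factor = 1 - 6.85/100 = 0.9315
Over 10 months: factor^10 = 0.49185
SOC_final = 96.71 * 0.49185 = 47.57%

47.57%


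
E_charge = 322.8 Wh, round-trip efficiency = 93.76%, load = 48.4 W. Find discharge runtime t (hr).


Step 1: E_discharge = eta/100 * E_charge = 93.76/100 * 322.8 = 302.66 Wh
Step 2: t = E_discharge / P = 302.66 / 48.4 = 6.253 hr

6.253 hr


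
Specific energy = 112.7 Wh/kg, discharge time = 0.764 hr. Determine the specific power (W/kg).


P_specific = E / t = 112.7 / 0.764 = 147.5 W/kg

147.5 W/kg


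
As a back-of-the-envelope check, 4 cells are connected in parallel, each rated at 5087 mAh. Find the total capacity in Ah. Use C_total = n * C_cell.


Convert: C_cell = 5087 mAh = 5.087 Ah
C_total = 4 * 5.087 = 20.348 Ah

20.348 Ah


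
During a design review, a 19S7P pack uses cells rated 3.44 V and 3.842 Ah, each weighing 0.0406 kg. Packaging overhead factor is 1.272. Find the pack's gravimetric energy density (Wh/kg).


Step 1: V_pack = 19 * 3.44 = 65.36 V
Step 2: C_pack = 7 * 3.842 = 26.894 Ah
Step 3: E_pack = V_pack * C_pack = 65.36 * 26.894 = 1757.8 Wh
Step 4: m_pack = 19 * 7 * 0.0406 * 1.272 = 6.8685 kg
Step 5: ED = E_pack / m_pack = 1757.8 / 6.8685 = 255.9 Wh/kg

255.9 Wh/kg


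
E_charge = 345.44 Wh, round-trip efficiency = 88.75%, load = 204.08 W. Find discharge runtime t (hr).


Step 1: E_discharge = eta/100 * E_charge = 88.75/100 * 345.44 = 306.58 Wh
Step 2: t = E_discharge / P = 306.58 / 204.08 = 1.502 hr

1.502 hr


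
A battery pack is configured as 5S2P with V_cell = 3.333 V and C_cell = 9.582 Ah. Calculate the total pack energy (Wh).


V_pack = 5 * 3.333 = 16.665 V
C_pack = 2 * 9.582 = 19.164 Ah
E = V_pack * C_pack = 16.665 * 19.164 = 319.4 Wh

319.4 Wh


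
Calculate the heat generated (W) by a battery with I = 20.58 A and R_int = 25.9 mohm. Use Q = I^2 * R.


Convert: R = 25.9 mohm = 0.0259 ohm
Q = I^2 * R = 20.58^2 * 0.0259 = 10.97 W

10.97 W


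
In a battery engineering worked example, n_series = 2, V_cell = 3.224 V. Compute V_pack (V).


V_pack = n * V_cell = 2 * 3.224 = 6.448 V

6.448 V


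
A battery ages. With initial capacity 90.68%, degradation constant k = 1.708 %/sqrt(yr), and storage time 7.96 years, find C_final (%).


sqrt(t) = sqrt(7.96) = 2.8213
C_final = 90.68 - 1.708 * 2.8213 = 85.86%

85.86%


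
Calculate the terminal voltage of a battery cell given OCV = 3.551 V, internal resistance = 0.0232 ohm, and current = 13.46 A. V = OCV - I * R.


V = OCV - I*R = 3.551 - 13.46 * 0.0232 = 3.239 V

3.239 V


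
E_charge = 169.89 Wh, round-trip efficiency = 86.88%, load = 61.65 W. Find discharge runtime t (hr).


Step 1: E_discharge = eta/100 * E_charge = 86.88/100 * 169.89 = 147.6 Wh
Step 2: t = E_discharge / P = 147.6 / 61.65 = 2.394 hr

2.394 hr


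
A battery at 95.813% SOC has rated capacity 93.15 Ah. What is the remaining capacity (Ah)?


remaining = SOC / 100 * total = 95.813 / 100 * 93.15 = 89.25 Ah

89.25 Ah


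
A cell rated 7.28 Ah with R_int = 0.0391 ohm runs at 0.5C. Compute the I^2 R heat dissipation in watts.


Step 1: I = C_rate * capacity = 0.5 * 7.28 = 3.64 A
Step 2: Q = I^2 * R = 3.64^2 * 0.0391 = 13.25 * 0.0391 = 0.5181 W

0.5181 W


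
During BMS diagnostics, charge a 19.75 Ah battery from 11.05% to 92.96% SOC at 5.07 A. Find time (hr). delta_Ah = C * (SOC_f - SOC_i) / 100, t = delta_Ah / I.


Step 1: dSOC = 92.96% - 11.05% = 81.91%
Step 2: delta_Ah = 19.75 * 81.91 / 100 = 16.177 Ah
Step 3: t = 16.177 / 5.07 = 3.191 hr

3.191 hr


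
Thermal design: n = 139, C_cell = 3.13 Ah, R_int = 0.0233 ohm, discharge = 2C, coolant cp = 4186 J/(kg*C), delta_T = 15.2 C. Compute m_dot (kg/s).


Step 1: I = 2 * 3.13 = 6.26 A
Step 2: Q_cell = I^2 * R = 6.26^2 * 0.0233 = 0.91307 W
Step 3: Q_total = 139 * 0.91307 = 126.92 W
Step 4: m_dot = Q_total / (cp * dT) = 126.92 / (4186 * 15.2) = 0.001995 kg/s

0.001995 kg/s


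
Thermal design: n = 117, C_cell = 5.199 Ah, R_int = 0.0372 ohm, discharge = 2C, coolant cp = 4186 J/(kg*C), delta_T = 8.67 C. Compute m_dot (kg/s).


Step 1: I = 2 * 5.199 = 10.398 A
Step 2: Q_cell = I^2 * R = 10.398^2 * 0.0372 = 4.022 W
Step 3: Q_total = 117 * 4.022 = 470.57 W
Step 4: m_dot = Q_total / (cp * dT) = 470.57 / (4186 * 8.67) = 0.01297 kg/s

0.01297 kg/s


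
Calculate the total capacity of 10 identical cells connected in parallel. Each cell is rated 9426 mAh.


Convert: C_cell = 9426 mAh = 9.426 Ah
C_total = 10 * 9.426 = 94.26 Ah

94.26 Ah


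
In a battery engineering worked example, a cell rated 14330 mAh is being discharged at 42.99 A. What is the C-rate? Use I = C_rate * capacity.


Convert: capacity = 14330 mAh = 14.33 Ah
Rearranging: C_rate = 42.99 / 14.33 = 3C

3C


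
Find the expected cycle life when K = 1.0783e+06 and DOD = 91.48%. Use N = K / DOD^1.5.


Step 1: DOD^1.5 = 91.48^1.5 = 874.96
Step 2: N = 1.0783e+06 / 874.96 = 1232 cycles

1232 cycles


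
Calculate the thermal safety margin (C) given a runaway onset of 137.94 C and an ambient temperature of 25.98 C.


margin = T_onset - T_ambient = 137.94 - 25.98 = 111.96 C

111.96 C


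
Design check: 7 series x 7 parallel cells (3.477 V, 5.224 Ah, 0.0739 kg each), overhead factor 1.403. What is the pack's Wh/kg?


Step 1: V_pack = 7 * 3.477 = 24.339 V
Step 2: C_pack = 7 * 5.224 = 36.568 Ah
Step 3: E_pack = V_pack * C_pack = 24.339 * 36.568 = 890.03 Wh
Step 4: m_pack = 7 * 7 * 0.0739 * 1.403 = 5.0804 kg
Step 5: ED = E_pack / m_pack = 890.03 / 5.0804 = 175.2 Wh/kg

175.2 Wh/kg


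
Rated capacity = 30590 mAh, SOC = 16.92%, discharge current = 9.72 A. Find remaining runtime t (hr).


Convert: C_total = 30590 mAh = 30.59 Ah
Step 1: remaining = SOC/100 * C_total = 16.92/100 * 30.59 = 5.1758 Ah
Step 2: t = remaining / I = 5.1758 / 9.72 = 0.5325 hr

0.5325 hr


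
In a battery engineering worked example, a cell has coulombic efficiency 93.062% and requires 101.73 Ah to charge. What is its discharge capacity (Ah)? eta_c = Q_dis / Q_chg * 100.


Q_dis = eta/100 * Q_chg = 93.062/100 * 101.73 = 94.67 Ah

94.67 Ah


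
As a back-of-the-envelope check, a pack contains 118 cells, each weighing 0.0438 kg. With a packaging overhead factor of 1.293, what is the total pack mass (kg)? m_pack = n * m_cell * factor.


m_pack = n * m_cell * overhead = 118 * 0.0438 * 1.293 = 6.683 kg

6.683 kg


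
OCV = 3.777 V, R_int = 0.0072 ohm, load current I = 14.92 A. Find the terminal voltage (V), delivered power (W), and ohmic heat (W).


Step 1: V_terminal = OCV - I*R = 3.777 - 14.92 * 0.0072 = 3.6696 V
Step 2: P_out = V_terminal * I = 3.6696 * 14.92 = 54.75 W
Step 3: Q = I^2 * R = 14.92^2 * 0.0072 = 1.603 W

V=3.6696 V, P=54.75 W, Q=1.603 W


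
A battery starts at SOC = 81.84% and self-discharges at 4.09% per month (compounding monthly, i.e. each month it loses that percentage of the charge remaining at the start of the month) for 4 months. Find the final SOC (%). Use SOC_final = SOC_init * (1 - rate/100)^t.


Monthly retention factor = 1 - 4.09/100 = 0.9591
Over 4 months: factor^4 = 0.84617
SOC_final = 81.84 * 0.84617 = 69.25%

69.25%


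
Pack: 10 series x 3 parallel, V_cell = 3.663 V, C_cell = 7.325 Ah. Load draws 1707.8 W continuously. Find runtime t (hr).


Step 1: E_pack = Ns * V_cell * Np * C_cell = 10 * 3.663 * 3 * 7.325 = 804.94 Wh
Step 2: t = E_pack / P = 804.94 / 1707.8 = 0.4713 hr

0.4713 hr


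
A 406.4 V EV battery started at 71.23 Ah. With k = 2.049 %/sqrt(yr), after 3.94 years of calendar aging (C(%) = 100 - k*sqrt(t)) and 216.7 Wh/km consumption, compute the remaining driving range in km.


Step 1: capacity retention = 100 - 2.049 * sqrt(3.94) = 100 - 2.049 * 1.9849 = 95.933%
Step 2: C_now = 71.23 * 95.933/100 = 68.333 Ah
Step 3: E_pack = V * C_now = 406.4 * 68.333 = 27771 Wh
Step 4: range = E_pack / consumption = 27771 / 216.7 = 128.2 km

128.2 km


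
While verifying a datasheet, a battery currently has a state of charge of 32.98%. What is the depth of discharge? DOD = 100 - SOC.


DOD = 100 - SOC = 100 - 32.98 = 67.02%

67.02%


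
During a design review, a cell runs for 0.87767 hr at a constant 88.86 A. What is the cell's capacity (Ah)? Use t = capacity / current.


C = I * t = 88.86 * 0.87767 = 77.99 Ah

77.99 Ah


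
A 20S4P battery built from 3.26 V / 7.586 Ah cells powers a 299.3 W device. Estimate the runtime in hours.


Step 1: E_pack = Ns * V_cell * Np * C_cell = 20 * 3.26 * 4 * 7.586 = 1978.4 Wh
Step 2: t = E_pack / P = 1978.4 / 299.3 = 6.610 hr

6.610 hr


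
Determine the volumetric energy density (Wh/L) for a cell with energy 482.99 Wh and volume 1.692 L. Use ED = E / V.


Volumetric ED = 482.99 Wh / 1.692 L = 285.5 Wh/L

285.5 Wh/L


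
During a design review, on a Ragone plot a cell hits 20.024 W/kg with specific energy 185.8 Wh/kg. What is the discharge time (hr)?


t = E / P = 185.8 / 20.024 = 9.279 hr

9.279 hr


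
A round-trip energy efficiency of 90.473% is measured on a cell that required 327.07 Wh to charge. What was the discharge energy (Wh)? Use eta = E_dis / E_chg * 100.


E_dis = eta/100 * E_chg = 90.473/100 * 327.07 = 295.9 Wh

295.9 Wh


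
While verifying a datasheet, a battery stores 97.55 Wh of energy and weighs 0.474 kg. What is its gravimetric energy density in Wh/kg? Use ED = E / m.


ED = E / m = 97.55 / 0.474 = 205.8 Wh/kg

205.8 Wh/kg


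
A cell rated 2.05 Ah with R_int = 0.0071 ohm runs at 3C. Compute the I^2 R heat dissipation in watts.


Step 1: I = C_rate * capacity = 3 * 2.05 = 6.15 A
Step 2: Q = I^2 * R = 6.15^2 * 0.0071 = 37.823 * 0.0071 = 0.2685 W

0.2685 W


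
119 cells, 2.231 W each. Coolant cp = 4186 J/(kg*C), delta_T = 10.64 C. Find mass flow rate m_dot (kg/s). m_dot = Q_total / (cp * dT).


Step 1: Total heat Q = 119 * 2.231 W = 265.49 W
Step 2: denom = cp * dT = 4186 * 10.64 = 44539
Step 3: m_dot = 265.49 / 44539 = 0.005961 kg/s

0.005961 kg/s


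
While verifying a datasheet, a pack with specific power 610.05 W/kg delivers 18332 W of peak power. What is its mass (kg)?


m = P / SP = 18332 / 610.05 = 30.05 kg

30.05 kg


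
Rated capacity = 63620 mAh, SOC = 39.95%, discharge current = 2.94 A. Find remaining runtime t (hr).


Convert: C_total = 63620 mAh = 63.62 Ah
Step 1: remaining = SOC/100 * C_total = 39.95/100 * 63.62 = 25.416 Ah
Step 2: t = remaining / I = 25.416 / 2.94 = 8.645 hr

8.645 hr


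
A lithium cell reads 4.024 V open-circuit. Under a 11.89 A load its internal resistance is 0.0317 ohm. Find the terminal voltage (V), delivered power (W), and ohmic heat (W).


Step 1: V_terminal = OCV - I*R = 4.024 - 11.89 * 0.0317 = 3.6471 V
Step 2: P_out = V_terminal * I = 3.6471 * 11.89 = 43.36 W
Step 3: Q = I^2 * R = 11.89^2 * 0.0317 = 4.481 W

V=3.6471 V, P=43.36 W, Q=4.481 W


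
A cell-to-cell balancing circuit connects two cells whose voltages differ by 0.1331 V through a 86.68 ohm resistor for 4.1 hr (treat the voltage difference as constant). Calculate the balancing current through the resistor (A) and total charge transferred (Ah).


First, Ohm's law: I_bal = 0.1331 V / 86.68 ohm = 0.0015355 A
Then Q = I * t = 0.0015355 A * 4.1 hr = 0.006296 Ah

I=0.0015355 A, Q=0.006296 Ah


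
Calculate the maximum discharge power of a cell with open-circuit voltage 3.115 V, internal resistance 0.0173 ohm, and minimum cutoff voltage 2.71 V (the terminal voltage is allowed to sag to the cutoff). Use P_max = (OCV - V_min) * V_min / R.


P_max = (OCV - V_min) * V_min / R = (3.115 - 2.71) * 2.71 / 0.0173 = 0.405 * 2.71 / 0.0173 = 63.44 W

63.44 W


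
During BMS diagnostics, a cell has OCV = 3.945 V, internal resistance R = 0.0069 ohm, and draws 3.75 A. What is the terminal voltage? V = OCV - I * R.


V = OCV - I*R = 3.945 - 3.75 * 0.0069 = 3.919 V

3.919 V


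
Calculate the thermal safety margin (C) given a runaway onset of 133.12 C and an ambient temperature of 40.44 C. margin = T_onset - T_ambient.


Safety margin = 133.12 C - 40.44 C = 92.68 C

92.68 C


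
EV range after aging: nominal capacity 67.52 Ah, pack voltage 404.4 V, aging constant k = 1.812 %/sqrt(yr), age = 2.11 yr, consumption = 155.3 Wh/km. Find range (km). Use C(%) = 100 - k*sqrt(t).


Step 1: capacity retention = 100 - 1.812 * sqrt(2.11) = 100 - 1.812 * 1.4526 = 97.368%
Step 2: C_now = 67.52 * 97.368/100 = 65.743 Ah
Step 3: E_pack = V * C_now = 404.4 * 65.743 = 26586 Wh
Step 4: range = E_pack / consumption = 26586 / 155.3 = 171.2 km

171.2 km


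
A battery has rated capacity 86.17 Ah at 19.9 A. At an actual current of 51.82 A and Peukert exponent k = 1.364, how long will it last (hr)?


t_rated = C / I_rated = 86.17 / 19.9 = 4.3302 hr
(I_rated/I)^k = (0.38402)^1.364 = 0.27106
t = t_rated * (I_rated/I)^k = 4.3302 * 0.27106 = 1.174 hr

1.174 hr


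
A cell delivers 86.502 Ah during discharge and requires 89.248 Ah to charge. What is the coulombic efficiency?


eta_c = Q_dis / Q_chg * 100 = 86.502 / 89.248 * 100 = 96.92%

96.92%


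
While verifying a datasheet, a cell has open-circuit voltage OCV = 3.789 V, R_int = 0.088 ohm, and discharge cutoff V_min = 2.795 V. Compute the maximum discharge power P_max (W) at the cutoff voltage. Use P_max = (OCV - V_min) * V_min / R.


P_max = (OCV - V_min) * V_min / R = (3.789 - 2.795) * 2.795 / 0.088 = 0.994 * 2.795 / 0.088 = 31.57 W

31.57 W


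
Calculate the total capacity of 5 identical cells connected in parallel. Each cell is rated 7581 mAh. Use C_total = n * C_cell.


Convert: C_cell = 7581 mAh = 7.581 Ah
C_total = 5 * 7.581 = 37.905 Ah

37.905 Ah


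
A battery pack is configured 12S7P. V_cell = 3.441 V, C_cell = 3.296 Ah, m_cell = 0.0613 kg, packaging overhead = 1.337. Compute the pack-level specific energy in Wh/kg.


Step 1: V_pack = 12 * 3.441 = 41.292 V
Step 2: C_pack = 7 * 3.296 = 23.072 Ah
Step 3: E_pack = V_pack * C_pack = 41.292 * 23.072 = 952.69 Wh
Step 4: m_pack = 12 * 7 * 0.0613 * 1.337 = 6.8845 kg
Step 5: ED = E_pack / m_pack = 952.69 / 6.8845 = 138.4 Wh/kg

138.4 Wh/kg


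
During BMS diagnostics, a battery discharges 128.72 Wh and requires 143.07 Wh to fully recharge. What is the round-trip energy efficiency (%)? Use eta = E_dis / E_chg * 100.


Round-trip efficiency = 128.72/143.07 * 100% = 89.97%

89.97%


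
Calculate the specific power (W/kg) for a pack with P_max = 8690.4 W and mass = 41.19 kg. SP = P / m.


SP = P / m = 8690.4 / 41.19 = 211.0 W/kg

211.0 W/kg


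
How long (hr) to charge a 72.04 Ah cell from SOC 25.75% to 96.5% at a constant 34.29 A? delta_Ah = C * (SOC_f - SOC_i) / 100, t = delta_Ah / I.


Step 1: dSOC = 96.5% - 25.75% = 70.75%
Step 2: delta_Ah = 72.04 * 70.75 / 100 = 50.968 Ah
Step 3: t = 50.968 / 34.29 = 1.486 hr

1.486 hr


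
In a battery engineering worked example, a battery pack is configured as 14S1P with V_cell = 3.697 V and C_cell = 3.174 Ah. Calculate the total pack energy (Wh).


E = Ns * Vcell * Np * Ccell = 14 * 3.697 * 1 * 3.174 = 164.3 Wh

164.3 Wh


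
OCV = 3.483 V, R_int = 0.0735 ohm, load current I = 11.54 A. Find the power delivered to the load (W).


Step 1: V_terminal = OCV - I*R = 3.483 - 11.54 * 0.0735 = 2.6348 V
Step 2: P_out = V_terminal * I = 2.6348 * 11.54 = 30.41 W

30.41 W


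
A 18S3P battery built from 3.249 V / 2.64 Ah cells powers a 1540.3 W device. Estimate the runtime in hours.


Step 1: E_pack = Ns * V_cell * Np * C_cell = 18 * 3.249 * 3 * 2.64 = 463.18 Wh
Step 2: t = E_pack / P = 463.18 / 1540.3 = 0.3007 hr

0.3007 hr


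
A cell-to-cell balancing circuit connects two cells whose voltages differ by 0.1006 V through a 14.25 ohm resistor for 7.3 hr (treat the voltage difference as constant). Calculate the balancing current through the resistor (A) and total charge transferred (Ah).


First, Ohm's law: I_bal = 0.1006 V / 14.25 ohm = 0.0070596 A
Then Q = I * t = 0.0070596 A * 7.3 hr = 0.05154 Ah

I=0.0070596 A, Q=0.05154 Ah


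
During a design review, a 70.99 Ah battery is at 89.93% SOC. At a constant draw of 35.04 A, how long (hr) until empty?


Step 1: remaining = SOC/100 * C_total = 89.93/100 * 70.99 = 63.841 Ah
Step 2: t = remaining / I = 63.841 / 35.04 = 1.822 hr

1.822 hr


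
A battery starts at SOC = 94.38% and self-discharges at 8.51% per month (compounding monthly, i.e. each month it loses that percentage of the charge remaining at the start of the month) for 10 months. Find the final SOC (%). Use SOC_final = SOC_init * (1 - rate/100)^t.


decay = (1 - 8.51/100)^10 = 0.4109
SOC_final = 94.38 * 0.4109 = 38.78%

38.78%


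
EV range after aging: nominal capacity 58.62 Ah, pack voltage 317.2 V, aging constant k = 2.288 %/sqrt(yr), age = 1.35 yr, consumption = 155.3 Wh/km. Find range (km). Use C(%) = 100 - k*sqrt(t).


Step 1: capacity retention = 100 - 2.288 * sqrt(1.35) = 100 - 2.288 * 1.1619 = 97.342%
Step 2: C_now = 58.62 * 97.342/100 = 57.062 Ah
Step 3: E_pack = V * C_now = 317.2 * 57.062 = 18100 Wh
Step 4: range = E_pack / consumption = 18100 / 155.3 = 116.5 km

116.5 km


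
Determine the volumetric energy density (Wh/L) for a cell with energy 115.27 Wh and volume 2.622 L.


ED = E / V = 115.27 / 2.622 = 43.96 Wh/L

43.96 Wh/L


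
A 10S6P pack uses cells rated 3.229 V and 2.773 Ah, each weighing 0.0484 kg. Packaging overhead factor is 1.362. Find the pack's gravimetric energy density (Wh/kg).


Step 1: V_pack = 10 * 3.229 = 32.29 V
Step 2: C_pack = 6 * 2.773 = 16.638 Ah
Step 3: E_pack = V_pack * C_pack = 32.29 * 16.638 = 537.24 Wh
Step 4: m_pack = 10 * 6 * 0.0484 * 1.362 = 3.9552 kg
Step 5: ED = E_pack / m_pack = 537.24 / 3.9552 = 135.8 Wh/kg

135.8 Wh/kg


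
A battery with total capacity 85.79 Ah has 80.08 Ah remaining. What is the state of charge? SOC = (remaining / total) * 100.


SOC = (remaining / total) * 100 = (80.08 / 85.79) * 100 = 93.34%

93.34%


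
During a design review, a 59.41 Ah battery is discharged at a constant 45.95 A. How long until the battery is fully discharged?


t = capacity / current = 59.41 / 45.95 = 1.293 hr

1.293 hr
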